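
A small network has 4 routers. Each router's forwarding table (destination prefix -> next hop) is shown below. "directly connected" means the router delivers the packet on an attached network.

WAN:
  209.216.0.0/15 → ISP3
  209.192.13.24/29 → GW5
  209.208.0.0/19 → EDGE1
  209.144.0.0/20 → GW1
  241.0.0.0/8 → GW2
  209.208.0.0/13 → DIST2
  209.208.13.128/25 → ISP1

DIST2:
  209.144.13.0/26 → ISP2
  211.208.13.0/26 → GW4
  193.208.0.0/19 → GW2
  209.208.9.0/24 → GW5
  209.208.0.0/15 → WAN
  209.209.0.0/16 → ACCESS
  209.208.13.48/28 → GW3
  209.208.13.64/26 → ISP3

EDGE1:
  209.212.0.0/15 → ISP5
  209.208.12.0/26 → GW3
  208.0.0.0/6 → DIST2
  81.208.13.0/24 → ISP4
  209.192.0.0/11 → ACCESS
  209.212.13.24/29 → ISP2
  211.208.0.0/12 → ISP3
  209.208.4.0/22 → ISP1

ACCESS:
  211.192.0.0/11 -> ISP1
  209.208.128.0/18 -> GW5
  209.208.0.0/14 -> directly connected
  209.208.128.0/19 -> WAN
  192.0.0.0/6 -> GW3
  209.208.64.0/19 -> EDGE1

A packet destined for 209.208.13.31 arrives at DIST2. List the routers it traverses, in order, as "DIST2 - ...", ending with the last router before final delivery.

DIST2 - WAN - EDGE1 - ACCESS

At DIST2: longest match for 209.208.13.31 is 209.208.0.0/15 -> WAN
At WAN: longest match for 209.208.13.31 is 209.208.0.0/19 -> EDGE1
At EDGE1: longest match for 209.208.13.31 is 209.192.0.0/11 -> ACCESS
At ACCESS: longest match for 209.208.13.31 is 209.208.0.0/14 -> directly connected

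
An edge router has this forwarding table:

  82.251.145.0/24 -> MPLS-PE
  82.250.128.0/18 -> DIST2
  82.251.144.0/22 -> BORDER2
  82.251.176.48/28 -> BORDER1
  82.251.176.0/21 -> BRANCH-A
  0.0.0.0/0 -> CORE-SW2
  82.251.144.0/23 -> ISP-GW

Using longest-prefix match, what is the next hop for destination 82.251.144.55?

ISP-GW

Routes whose prefix contains 82.251.144.55:
  0.0.0.0/0 (default, matches everything) -> CORE-SW2
  82.251.144.0/22 (82.251.144.0 - 82.251.147.255) -> BORDER2
  82.251.144.0/23 (82.251.144.0 - 82.251.145.255) -> ISP-GW
More-specific entries that do NOT match:
  82.251.176.48/28 (82.251.176.48 - 82.251.176.63) does not contain 82.251.144.55
  82.251.145.0/24 (82.251.145.0 - 82.251.145.255) does not contain 82.251.144.55
Longest matching prefix is /23 -> next hop ISP-GW.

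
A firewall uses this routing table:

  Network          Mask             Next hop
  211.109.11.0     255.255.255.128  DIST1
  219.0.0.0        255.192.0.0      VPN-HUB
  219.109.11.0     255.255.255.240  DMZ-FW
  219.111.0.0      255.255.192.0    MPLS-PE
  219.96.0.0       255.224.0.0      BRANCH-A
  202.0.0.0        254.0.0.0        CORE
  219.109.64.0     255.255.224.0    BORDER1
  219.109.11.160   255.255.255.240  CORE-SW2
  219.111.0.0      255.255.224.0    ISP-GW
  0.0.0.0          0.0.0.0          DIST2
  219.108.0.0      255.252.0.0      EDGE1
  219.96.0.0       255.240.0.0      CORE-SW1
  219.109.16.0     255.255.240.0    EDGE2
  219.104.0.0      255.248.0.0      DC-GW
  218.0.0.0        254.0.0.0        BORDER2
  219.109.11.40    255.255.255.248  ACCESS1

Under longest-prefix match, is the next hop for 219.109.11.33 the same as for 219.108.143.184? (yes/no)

219.109.11.33: longest match 219.108.0.0/14 -> EDGE1
219.108.143.184: longest match 219.108.0.0/14 -> EDGE1

yes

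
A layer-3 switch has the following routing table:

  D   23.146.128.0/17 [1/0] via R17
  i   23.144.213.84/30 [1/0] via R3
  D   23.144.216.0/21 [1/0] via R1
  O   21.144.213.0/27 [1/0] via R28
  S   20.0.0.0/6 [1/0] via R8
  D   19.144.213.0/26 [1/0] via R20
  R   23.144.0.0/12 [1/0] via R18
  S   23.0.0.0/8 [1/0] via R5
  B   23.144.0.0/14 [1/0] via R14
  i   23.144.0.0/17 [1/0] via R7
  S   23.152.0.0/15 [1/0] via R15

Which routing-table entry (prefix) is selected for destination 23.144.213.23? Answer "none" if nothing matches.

23.144.0.0/14

Entries matching 23.144.213.23:
  20.0.0.0/6 (20.0.0.0 - 23.255.255.255)
  23.0.0.0/8 (23.0.0.0 - 23.255.255.255)
  23.144.0.0/12 (23.144.0.0 - 23.159.255.255)
  23.144.0.0/14 (23.144.0.0 - 23.147.255.255)
Most specific is 23.144.0.0/14.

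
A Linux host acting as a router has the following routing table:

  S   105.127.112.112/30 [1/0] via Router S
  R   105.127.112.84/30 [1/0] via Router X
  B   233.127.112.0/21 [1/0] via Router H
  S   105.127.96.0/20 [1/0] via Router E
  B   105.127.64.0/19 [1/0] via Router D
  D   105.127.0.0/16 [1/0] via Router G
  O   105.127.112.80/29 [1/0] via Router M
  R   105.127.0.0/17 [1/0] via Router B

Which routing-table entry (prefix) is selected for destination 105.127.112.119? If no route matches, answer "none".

Entries matching 105.127.112.119:
  105.127.0.0/16 (105.127.0.0 - 105.127.255.255)
  105.127.0.0/17 (105.127.0.0 - 105.127.127.255)
Most specific is 105.127.0.0/17.

105.127.0.0/17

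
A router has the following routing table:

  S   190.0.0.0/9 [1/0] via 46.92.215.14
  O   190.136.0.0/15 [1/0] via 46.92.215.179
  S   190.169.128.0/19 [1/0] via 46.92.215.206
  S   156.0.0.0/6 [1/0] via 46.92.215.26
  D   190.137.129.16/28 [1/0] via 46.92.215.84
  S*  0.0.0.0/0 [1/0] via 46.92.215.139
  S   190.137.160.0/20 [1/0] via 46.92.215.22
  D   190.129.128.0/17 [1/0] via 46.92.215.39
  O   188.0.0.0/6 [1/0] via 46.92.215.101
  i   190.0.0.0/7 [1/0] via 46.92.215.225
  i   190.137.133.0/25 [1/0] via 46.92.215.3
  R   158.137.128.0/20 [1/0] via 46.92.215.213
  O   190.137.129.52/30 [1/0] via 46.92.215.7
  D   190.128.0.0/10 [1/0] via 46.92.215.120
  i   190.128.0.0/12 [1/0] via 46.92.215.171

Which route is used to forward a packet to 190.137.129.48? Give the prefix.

Entries matching 190.137.129.48:
  0.0.0.0/0 (default, matches everything)
  188.0.0.0/6 (188.0.0.0 - 191.255.255.255)
  190.0.0.0/7 (190.0.0.0 - 191.255.255.255)
  190.128.0.0/10 (190.128.0.0 - 190.191.255.255)
  190.128.0.0/12 (190.128.0.0 - 190.143.255.255)
  190.136.0.0/15 (190.136.0.0 - 190.137.255.255)
Most specific is 190.136.0.0/15.

190.136.0.0/15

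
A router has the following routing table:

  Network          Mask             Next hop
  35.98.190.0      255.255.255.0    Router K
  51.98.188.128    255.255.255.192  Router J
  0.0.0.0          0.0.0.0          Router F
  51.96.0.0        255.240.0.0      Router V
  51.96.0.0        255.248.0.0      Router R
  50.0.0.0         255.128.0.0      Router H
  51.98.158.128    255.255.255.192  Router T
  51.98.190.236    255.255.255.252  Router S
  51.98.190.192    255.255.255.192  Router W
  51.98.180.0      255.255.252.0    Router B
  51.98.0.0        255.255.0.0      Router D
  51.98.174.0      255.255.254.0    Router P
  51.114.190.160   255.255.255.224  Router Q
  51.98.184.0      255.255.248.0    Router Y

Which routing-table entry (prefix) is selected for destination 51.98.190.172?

Entries matching 51.98.190.172:
  0.0.0.0/0 (default, matches everything)
  51.96.0.0/12 (51.96.0.0 - 51.111.255.255)
  51.96.0.0/13 (51.96.0.0 - 51.103.255.255)
  51.98.0.0/16 (51.98.0.0 - 51.98.255.255)
  51.98.184.0/21 (51.98.184.0 - 51.98.191.255)
Most specific is 51.98.184.0/21.

51.98.184.0/21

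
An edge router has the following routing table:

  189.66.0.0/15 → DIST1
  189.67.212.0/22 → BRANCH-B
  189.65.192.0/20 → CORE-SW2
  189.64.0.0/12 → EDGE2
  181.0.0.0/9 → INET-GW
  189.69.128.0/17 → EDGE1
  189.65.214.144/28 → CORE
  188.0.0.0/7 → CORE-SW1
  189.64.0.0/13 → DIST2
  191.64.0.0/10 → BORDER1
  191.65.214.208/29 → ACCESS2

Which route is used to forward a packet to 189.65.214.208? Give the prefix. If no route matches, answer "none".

Entries matching 189.65.214.208:
  188.0.0.0/7 (188.0.0.0 - 189.255.255.255)
  189.64.0.0/12 (189.64.0.0 - 189.79.255.255)
  189.64.0.0/13 (189.64.0.0 - 189.71.255.255)
Most specific is 189.64.0.0/13.

189.64.0.0/13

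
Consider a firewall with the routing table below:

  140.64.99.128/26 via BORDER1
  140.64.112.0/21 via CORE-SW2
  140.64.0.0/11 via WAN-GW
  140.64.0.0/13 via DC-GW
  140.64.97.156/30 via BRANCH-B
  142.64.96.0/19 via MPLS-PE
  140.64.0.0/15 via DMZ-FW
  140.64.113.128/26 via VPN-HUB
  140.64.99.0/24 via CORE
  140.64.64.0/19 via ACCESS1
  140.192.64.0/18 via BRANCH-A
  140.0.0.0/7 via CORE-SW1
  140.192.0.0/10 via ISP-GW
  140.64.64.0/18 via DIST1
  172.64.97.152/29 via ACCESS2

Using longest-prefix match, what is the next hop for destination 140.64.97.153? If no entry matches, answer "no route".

Routes whose prefix contains 140.64.97.153:
  140.0.0.0/7 (140.0.0.0 - 141.255.255.255) -> CORE-SW1
  140.64.0.0/11 (140.64.0.0 - 140.95.255.255) -> WAN-GW
  140.64.0.0/13 (140.64.0.0 - 140.71.255.255) -> DC-GW
  140.64.0.0/15 (140.64.0.0 - 140.65.255.255) -> DMZ-FW
  140.64.64.0/18 (140.64.64.0 - 140.64.127.255) -> DIST1
More-specific entries that do NOT match:
  140.64.97.156/30 (140.64.97.156 - 140.64.97.159) does not contain 140.64.97.153
  172.64.97.152/29 (172.64.97.152 - 172.64.97.159) does not contain 140.64.97.153
  140.64.99.128/26 (140.64.99.128 - 140.64.99.191) does not contain 140.64.97.153
  140.64.113.128/26 (140.64.113.128 - 140.64.113.191) does not contain 140.64.97.153
  140.64.99.0/24 (140.64.99.0 - 140.64.99.255) does not contain 140.64.97.153
  140.64.112.0/21 (140.64.112.0 - 140.64.119.255) does not contain 140.64.97.153
  142.64.96.0/19 (142.64.96.0 - 142.64.127.255) does not contain 140.64.97.153
  140.64.64.0/19 (140.64.64.0 - 140.64.95.255) does not contain 140.64.97.153
Longest matching prefix is /18 -> next hop DIST1.

DIST1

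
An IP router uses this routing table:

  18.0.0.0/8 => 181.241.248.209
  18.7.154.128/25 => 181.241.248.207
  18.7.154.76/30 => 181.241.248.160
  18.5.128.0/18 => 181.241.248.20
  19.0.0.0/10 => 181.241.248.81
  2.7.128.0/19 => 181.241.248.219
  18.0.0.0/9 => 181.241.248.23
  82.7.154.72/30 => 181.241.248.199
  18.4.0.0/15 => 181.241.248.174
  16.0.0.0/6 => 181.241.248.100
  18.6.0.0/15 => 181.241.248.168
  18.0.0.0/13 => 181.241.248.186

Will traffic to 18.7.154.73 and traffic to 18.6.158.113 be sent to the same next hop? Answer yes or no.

yes

18.7.154.73: longest match 18.6.0.0/15 -> 181.241.248.168
18.6.158.113: longest match 18.6.0.0/15 -> 181.241.248.168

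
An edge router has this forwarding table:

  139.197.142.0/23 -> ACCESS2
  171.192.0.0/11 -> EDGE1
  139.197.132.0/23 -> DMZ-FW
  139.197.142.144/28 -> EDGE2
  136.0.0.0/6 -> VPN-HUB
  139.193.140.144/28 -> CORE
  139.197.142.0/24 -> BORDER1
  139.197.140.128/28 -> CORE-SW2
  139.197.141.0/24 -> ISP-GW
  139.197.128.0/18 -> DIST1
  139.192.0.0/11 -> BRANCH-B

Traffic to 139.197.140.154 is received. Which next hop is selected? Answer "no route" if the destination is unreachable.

Routes whose prefix contains 139.197.140.154:
  136.0.0.0/6 (136.0.0.0 - 139.255.255.255) -> VPN-HUB
  139.192.0.0/11 (139.192.0.0 - 139.223.255.255) -> BRANCH-B
  139.197.128.0/18 (139.197.128.0 - 139.197.191.255) -> DIST1
More-specific entries that do NOT match:
  139.197.142.144/28 (139.197.142.144 - 139.197.142.159) does not contain 139.197.140.154
  139.193.140.144/28 (139.193.140.144 - 139.193.140.159) does not contain 139.197.140.154
  139.197.140.128/28 (139.197.140.128 - 139.197.140.143) does not contain 139.197.140.154
  139.197.142.0/24 (139.197.142.0 - 139.197.142.255) does not contain 139.197.140.154
  139.197.141.0/24 (139.197.141.0 - 139.197.141.255) does not contain 139.197.140.154
  139.197.142.0/23 (139.197.142.0 - 139.197.143.255) does not contain 139.197.140.154
  139.197.132.0/23 (139.197.132.0 - 139.197.133.255) does not contain 139.197.140.154
Longest matching prefix is /18 -> next hop DIST1.

DIST1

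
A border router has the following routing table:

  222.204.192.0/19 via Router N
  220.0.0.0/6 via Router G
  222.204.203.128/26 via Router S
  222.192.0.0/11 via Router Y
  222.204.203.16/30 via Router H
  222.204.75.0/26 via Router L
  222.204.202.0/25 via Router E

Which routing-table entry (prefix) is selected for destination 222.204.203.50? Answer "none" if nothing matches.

222.204.192.0/19

Entries matching 222.204.203.50:
  220.0.0.0/6 (220.0.0.0 - 223.255.255.255)
  222.192.0.0/11 (222.192.0.0 - 222.223.255.255)
  222.204.192.0/19 (222.204.192.0 - 222.204.223.255)
Most specific is 222.204.192.0/19.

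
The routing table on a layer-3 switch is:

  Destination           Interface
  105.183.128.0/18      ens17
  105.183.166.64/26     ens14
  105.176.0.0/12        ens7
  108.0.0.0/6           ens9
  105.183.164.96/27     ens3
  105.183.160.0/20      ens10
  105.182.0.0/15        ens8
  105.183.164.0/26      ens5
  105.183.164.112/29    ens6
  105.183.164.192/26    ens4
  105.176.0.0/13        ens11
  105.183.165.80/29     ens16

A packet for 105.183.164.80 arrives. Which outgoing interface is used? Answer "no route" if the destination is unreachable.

ens10

Routes whose prefix contains 105.183.164.80:
  105.176.0.0/12 (105.176.0.0 - 105.191.255.255) -> ens7
  105.176.0.0/13 (105.176.0.0 - 105.183.255.255) -> ens11
  105.182.0.0/15 (105.182.0.0 - 105.183.255.255) -> ens8
  105.183.128.0/18 (105.183.128.0 - 105.183.191.255) -> ens17
  105.183.160.0/20 (105.183.160.0 - 105.183.175.255) -> ens10
More-specific entries that do NOT match:
  105.183.164.112/29 (105.183.164.112 - 105.183.164.119) does not contain 105.183.164.80
  105.183.165.80/29 (105.183.165.80 - 105.183.165.87) does not contain 105.183.164.80
  105.183.164.96/27 (105.183.164.96 - 105.183.164.127) does not contain 105.183.164.80
  105.183.166.64/26 (105.183.166.64 - 105.183.166.127) does not contain 105.183.164.80
  105.183.164.0/26 (105.183.164.0 - 105.183.164.63) does not contain 105.183.164.80
  105.183.164.192/26 (105.183.164.192 - 105.183.164.255) does not contain 105.183.164.80
Longest matching prefix is /20 -> interface ens10.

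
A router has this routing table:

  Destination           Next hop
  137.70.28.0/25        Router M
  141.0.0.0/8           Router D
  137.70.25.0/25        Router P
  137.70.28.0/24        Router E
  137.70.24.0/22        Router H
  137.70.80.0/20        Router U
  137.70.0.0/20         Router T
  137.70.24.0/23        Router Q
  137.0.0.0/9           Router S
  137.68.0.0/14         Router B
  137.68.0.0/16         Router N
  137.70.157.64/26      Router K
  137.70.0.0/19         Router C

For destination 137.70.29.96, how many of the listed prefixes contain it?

3

Prefixes containing 137.70.29.96:
  137.0.0.0/9 (137.0.0.0 - 137.127.255.255)
  137.68.0.0/14 (137.68.0.0 - 137.71.255.255)
  137.70.0.0/19 (137.70.0.0 - 137.70.31.255)
Total matching entries: 3.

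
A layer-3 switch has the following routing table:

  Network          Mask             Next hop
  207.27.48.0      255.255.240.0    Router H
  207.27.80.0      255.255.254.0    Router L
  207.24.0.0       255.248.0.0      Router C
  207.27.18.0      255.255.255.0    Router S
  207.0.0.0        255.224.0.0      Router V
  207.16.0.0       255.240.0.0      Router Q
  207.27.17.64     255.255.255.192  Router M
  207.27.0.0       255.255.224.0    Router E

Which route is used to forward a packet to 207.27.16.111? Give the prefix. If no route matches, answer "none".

207.27.0.0/19

Entries matching 207.27.16.111:
  207.0.0.0/11 (207.0.0.0 - 207.31.255.255)
  207.16.0.0/12 (207.16.0.0 - 207.31.255.255)
  207.24.0.0/13 (207.24.0.0 - 207.31.255.255)
  207.27.0.0/19 (207.27.0.0 - 207.27.31.255)
Most specific is 207.27.0.0/19.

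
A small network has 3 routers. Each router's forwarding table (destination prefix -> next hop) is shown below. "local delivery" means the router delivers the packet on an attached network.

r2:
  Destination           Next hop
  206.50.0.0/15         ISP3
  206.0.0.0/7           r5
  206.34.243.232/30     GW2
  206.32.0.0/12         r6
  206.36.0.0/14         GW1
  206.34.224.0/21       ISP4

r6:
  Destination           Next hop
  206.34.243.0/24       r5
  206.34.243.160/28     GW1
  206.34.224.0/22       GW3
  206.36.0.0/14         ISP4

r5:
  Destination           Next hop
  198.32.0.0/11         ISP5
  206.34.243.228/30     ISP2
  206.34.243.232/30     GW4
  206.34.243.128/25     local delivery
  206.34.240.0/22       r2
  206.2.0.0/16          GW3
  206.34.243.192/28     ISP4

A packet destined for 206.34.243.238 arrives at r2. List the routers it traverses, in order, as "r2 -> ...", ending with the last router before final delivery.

At r2: longest match for 206.34.243.238 is 206.32.0.0/12 -> r6
At r6: longest match for 206.34.243.238 is 206.34.243.0/24 -> r5
At r5: longest match for 206.34.243.238 is 206.34.243.128/25 -> local delivery

r2 -> r6 -> r5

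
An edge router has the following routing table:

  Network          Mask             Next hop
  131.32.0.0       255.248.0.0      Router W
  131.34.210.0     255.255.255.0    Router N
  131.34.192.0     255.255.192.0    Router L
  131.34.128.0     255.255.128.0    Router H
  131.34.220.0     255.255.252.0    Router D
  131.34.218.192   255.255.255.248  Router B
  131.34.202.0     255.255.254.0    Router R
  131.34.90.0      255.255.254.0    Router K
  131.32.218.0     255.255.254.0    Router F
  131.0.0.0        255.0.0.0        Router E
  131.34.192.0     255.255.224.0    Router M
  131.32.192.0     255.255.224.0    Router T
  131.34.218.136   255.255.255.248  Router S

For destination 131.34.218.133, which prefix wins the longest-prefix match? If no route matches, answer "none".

131.34.192.0/19

Entries matching 131.34.218.133:
  131.0.0.0/8 (131.0.0.0 - 131.255.255.255)
  131.32.0.0/13 (131.32.0.0 - 131.39.255.255)
  131.34.128.0/17 (131.34.128.0 - 131.34.255.255)
  131.34.192.0/18 (131.34.192.0 - 131.34.255.255)
  131.34.192.0/19 (131.34.192.0 - 131.34.223.255)
Most specific is 131.34.192.0/19.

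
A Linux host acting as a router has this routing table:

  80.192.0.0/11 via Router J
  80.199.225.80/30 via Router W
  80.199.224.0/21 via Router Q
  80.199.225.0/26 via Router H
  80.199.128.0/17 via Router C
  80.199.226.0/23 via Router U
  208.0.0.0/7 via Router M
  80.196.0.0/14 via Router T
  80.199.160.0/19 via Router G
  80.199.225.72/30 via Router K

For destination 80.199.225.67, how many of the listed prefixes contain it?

Prefixes containing 80.199.225.67:
  80.192.0.0/11 (80.192.0.0 - 80.223.255.255)
  80.196.0.0/14 (80.196.0.0 - 80.199.255.255)
  80.199.128.0/17 (80.199.128.0 - 80.199.255.255)
  80.199.224.0/21 (80.199.224.0 - 80.199.231.255)
Total matching entries: 4.

4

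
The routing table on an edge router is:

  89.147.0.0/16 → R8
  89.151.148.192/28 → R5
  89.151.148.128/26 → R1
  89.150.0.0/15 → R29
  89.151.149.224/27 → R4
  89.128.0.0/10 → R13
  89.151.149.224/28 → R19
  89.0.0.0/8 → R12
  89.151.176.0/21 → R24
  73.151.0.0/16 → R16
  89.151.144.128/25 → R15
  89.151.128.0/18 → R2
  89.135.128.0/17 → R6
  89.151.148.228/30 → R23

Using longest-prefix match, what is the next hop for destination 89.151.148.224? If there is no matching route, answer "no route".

R2

Routes whose prefix contains 89.151.148.224:
  89.0.0.0/8 (89.0.0.0 - 89.255.255.255) -> R12
  89.128.0.0/10 (89.128.0.0 - 89.191.255.255) -> R13
  89.150.0.0/15 (89.150.0.0 - 89.151.255.255) -> R29
  89.151.128.0/18 (89.151.128.0 - 89.151.191.255) -> R2
More-specific entries that do NOT match:
  89.151.148.228/30 (89.151.148.228 - 89.151.148.231) does not contain 89.151.148.224
  89.151.148.192/28 (89.151.148.192 - 89.151.148.207) does not contain 89.151.148.224
  89.151.149.224/28 (89.151.149.224 - 89.151.149.239) does not contain 89.151.148.224
  89.151.149.224/27 (89.151.149.224 - 89.151.149.255) does not contain 89.151.148.224
  89.151.148.128/26 (89.151.148.128 - 89.151.148.191) does not contain 89.151.148.224
  89.151.144.128/25 (89.151.144.128 - 89.151.144.255) does not contain 89.151.148.224
  89.151.176.0/21 (89.151.176.0 - 89.151.183.255) does not contain 89.151.148.224
Longest matching prefix is /18 -> next hop R2.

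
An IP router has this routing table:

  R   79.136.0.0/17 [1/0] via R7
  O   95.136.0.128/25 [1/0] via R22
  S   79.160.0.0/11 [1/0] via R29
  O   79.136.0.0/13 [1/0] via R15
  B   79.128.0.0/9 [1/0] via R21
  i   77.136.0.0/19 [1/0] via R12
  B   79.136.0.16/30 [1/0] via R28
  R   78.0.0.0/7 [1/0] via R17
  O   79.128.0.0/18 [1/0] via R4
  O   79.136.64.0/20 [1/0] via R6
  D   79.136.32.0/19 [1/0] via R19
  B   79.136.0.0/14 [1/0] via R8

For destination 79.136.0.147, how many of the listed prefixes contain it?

5

Prefixes containing 79.136.0.147:
  78.0.0.0/7 (78.0.0.0 - 79.255.255.255)
  79.128.0.0/9 (79.128.0.0 - 79.255.255.255)
  79.136.0.0/13 (79.136.0.0 - 79.143.255.255)
  79.136.0.0/14 (79.136.0.0 - 79.139.255.255)
  79.136.0.0/17 (79.136.0.0 - 79.136.127.255)
Total matching entries: 5.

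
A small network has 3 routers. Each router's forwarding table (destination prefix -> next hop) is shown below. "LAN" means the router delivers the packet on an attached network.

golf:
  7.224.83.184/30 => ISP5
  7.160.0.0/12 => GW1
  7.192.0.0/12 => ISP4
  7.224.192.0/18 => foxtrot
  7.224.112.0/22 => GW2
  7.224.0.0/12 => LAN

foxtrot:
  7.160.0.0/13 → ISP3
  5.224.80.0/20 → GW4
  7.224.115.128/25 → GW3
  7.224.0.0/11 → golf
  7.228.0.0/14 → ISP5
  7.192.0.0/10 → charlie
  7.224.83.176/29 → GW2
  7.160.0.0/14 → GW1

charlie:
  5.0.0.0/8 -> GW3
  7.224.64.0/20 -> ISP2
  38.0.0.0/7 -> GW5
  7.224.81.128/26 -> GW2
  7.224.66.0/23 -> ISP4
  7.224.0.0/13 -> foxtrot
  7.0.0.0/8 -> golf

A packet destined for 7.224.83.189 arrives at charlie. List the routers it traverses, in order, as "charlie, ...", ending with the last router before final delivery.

charlie, foxtrot, golf

At charlie: longest match for 7.224.83.189 is 7.224.0.0/13 -> foxtrot
At foxtrot: longest match for 7.224.83.189 is 7.224.0.0/11 -> golf
At golf: longest match for 7.224.83.189 is 7.224.0.0/12 -> LAN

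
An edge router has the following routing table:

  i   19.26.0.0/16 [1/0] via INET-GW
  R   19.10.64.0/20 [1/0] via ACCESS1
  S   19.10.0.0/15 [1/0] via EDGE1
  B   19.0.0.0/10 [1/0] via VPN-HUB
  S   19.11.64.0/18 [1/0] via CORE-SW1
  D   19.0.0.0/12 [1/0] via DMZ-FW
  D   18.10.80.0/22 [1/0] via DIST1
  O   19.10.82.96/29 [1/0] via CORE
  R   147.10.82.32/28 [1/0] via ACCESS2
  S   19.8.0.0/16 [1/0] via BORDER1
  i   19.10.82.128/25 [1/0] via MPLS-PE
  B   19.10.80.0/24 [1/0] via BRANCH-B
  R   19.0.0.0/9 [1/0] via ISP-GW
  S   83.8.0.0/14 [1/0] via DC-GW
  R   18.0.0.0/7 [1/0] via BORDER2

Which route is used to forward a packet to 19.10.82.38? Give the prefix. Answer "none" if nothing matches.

19.10.0.0/15

Entries matching 19.10.82.38:
  18.0.0.0/7 (18.0.0.0 - 19.255.255.255)
  19.0.0.0/9 (19.0.0.0 - 19.127.255.255)
  19.0.0.0/10 (19.0.0.0 - 19.63.255.255)
  19.0.0.0/12 (19.0.0.0 - 19.15.255.255)
  19.10.0.0/15 (19.10.0.0 - 19.11.255.255)
Most specific is 19.10.0.0/15.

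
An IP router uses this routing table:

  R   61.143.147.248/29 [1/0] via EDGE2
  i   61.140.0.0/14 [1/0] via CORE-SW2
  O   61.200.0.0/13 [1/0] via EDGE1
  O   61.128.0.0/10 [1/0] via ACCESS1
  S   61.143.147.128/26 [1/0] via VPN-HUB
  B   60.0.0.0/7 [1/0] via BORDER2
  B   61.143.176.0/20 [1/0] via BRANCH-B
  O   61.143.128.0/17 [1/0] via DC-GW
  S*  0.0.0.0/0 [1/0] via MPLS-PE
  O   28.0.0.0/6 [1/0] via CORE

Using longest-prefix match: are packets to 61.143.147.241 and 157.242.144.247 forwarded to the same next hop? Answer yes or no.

61.143.147.241: longest match 61.143.128.0/17 -> DC-GW
157.242.144.247: longest match 0.0.0.0/0 -> MPLS-PE

no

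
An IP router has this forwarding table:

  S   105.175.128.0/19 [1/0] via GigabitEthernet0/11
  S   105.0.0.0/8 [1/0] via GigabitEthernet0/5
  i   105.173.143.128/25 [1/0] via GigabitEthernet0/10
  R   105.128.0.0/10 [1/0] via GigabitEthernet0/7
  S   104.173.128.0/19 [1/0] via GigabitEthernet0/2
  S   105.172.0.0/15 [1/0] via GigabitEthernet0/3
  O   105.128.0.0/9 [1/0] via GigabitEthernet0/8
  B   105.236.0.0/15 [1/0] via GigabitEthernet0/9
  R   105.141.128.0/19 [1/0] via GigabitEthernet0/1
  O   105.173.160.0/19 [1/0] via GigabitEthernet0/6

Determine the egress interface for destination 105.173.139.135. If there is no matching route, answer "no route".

Routes whose prefix contains 105.173.139.135:
  105.0.0.0/8 (105.0.0.0 - 105.255.255.255) -> GigabitEthernet0/5
  105.128.0.0/9 (105.128.0.0 - 105.255.255.255) -> GigabitEthernet0/8
  105.128.0.0/10 (105.128.0.0 - 105.191.255.255) -> GigabitEthernet0/7
  105.172.0.0/15 (105.172.0.0 - 105.173.255.255) -> GigabitEthernet0/3
More-specific entries that do NOT match:
  105.173.143.128/25 (105.173.143.128 - 105.173.143.255) does not contain 105.173.139.135
  105.175.128.0/19 (105.175.128.0 - 105.175.159.255) does not contain 105.173.139.135
  104.173.128.0/19 (104.173.128.0 - 104.173.159.255) does not contain 105.173.139.135
  105.141.128.0/19 (105.141.128.0 - 105.141.159.255) does not contain 105.173.139.135
  105.173.160.0/19 (105.173.160.0 - 105.173.191.255) does not contain 105.173.139.135
Longest matching prefix is /15 -> interface GigabitEthernet0/3.

GigabitEthernet0/3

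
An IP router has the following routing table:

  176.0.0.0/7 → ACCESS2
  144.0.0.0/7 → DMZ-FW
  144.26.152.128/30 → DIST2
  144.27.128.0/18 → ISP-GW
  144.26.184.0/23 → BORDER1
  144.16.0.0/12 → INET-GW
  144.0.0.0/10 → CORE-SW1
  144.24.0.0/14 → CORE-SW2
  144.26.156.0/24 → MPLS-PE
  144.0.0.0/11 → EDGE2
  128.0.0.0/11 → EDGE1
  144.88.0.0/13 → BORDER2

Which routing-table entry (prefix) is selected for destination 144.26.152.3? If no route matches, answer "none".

Entries matching 144.26.152.3:
  144.0.0.0/7 (144.0.0.0 - 145.255.255.255)
  144.0.0.0/10 (144.0.0.0 - 144.63.255.255)
  144.0.0.0/11 (144.0.0.0 - 144.31.255.255)
  144.16.0.0/12 (144.16.0.0 - 144.31.255.255)
  144.24.0.0/14 (144.24.0.0 - 144.27.255.255)
Most specific is 144.24.0.0/14.

144.24.0.0/14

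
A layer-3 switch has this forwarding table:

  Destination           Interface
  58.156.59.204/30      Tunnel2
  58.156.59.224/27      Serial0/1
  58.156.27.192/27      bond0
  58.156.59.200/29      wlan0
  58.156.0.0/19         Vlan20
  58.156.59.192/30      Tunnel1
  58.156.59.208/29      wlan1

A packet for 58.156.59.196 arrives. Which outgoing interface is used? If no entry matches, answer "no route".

no route

No entry's prefix contains 58.156.59.196; there is no default route.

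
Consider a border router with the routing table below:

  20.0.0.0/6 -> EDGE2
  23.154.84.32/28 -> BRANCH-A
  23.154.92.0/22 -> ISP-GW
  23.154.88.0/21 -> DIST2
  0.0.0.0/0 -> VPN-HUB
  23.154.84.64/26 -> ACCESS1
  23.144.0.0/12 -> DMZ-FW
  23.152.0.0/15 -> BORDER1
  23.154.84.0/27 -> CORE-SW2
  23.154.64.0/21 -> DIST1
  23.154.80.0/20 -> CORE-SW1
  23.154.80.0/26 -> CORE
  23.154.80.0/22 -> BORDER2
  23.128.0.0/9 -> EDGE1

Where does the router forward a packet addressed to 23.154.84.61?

Routes whose prefix contains 23.154.84.61:
  0.0.0.0/0 (default, matches everything) -> VPN-HUB
  20.0.0.0/6 (20.0.0.0 - 23.255.255.255) -> EDGE2
  23.128.0.0/9 (23.128.0.0 - 23.255.255.255) -> EDGE1
  23.144.0.0/12 (23.144.0.0 - 23.159.255.255) -> DMZ-FW
  23.154.80.0/20 (23.154.80.0 - 23.154.95.255) -> CORE-SW1
More-specific entries that do NOT match:
  23.154.84.32/28 (23.154.84.32 - 23.154.84.47) does not contain 23.154.84.61
  23.154.84.0/27 (23.154.84.0 - 23.154.84.31) does not contain 23.154.84.61
  23.154.84.64/26 (23.154.84.64 - 23.154.84.127) does not contain 23.154.84.61
  23.154.80.0/26 (23.154.80.0 - 23.154.80.63) does not contain 23.154.84.61
  23.154.92.0/22 (23.154.92.0 - 23.154.95.255) does not contain 23.154.84.61
  23.154.80.0/22 (23.154.80.0 - 23.154.83.255) does not contain 23.154.84.61
  23.154.88.0/21 (23.154.88.0 - 23.154.95.255) does not contain 23.154.84.61
  23.154.64.0/21 (23.154.64.0 - 23.154.71.255) does not contain 23.154.84.61
Longest matching prefix is /20 -> next hop CORE-SW1.

CORE-SW1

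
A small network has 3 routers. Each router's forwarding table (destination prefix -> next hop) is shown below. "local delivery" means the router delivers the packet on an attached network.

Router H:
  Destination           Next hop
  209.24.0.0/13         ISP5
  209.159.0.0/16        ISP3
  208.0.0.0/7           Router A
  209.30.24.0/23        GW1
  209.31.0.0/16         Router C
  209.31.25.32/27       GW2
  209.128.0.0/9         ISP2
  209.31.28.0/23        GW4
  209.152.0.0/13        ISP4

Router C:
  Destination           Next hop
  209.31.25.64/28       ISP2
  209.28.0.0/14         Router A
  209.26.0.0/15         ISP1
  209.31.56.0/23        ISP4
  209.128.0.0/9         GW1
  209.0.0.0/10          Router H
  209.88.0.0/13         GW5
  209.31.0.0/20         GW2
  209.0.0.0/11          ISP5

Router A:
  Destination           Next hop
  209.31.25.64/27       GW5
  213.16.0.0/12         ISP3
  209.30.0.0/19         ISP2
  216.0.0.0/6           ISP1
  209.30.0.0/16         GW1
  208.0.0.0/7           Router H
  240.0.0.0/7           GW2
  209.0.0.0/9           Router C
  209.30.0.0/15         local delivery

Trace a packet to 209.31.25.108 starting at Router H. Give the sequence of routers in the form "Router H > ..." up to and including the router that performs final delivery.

At Router H: longest match for 209.31.25.108 is 209.31.0.0/16 -> Router C
At Router C: longest match for 209.31.25.108 is 209.28.0.0/14 -> Router A
At Router A: longest match for 209.31.25.108 is 209.30.0.0/15 -> local delivery

Router H > Router C > Router A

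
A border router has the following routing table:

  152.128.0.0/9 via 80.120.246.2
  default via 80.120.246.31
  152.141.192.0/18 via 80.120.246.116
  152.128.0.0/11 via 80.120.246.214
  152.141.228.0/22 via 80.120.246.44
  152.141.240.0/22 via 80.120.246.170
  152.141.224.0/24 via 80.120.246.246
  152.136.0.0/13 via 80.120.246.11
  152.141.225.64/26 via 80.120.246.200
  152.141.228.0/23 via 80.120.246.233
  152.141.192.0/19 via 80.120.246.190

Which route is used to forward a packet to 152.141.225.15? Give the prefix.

152.141.192.0/18

Entries matching 152.141.225.15:
  0.0.0.0/0 (default, matches everything)
  152.128.0.0/9 (152.128.0.0 - 152.255.255.255)
  152.128.0.0/11 (152.128.0.0 - 152.159.255.255)
  152.136.0.0/13 (152.136.0.0 - 152.143.255.255)
  152.141.192.0/18 (152.141.192.0 - 152.141.255.255)
Most specific is 152.141.192.0/18.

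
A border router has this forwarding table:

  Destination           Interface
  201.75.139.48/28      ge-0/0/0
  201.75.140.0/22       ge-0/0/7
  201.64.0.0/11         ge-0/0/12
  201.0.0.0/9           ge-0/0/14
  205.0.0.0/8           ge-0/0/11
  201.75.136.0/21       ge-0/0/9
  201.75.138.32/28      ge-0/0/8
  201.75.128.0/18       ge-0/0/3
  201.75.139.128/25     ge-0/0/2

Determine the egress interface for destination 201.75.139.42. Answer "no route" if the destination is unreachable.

ge-0/0/9

Routes whose prefix contains 201.75.139.42:
  201.0.0.0/9 (201.0.0.0 - 201.127.255.255) -> ge-0/0/14
  201.64.0.0/11 (201.64.0.0 - 201.95.255.255) -> ge-0/0/12
  201.75.128.0/18 (201.75.128.0 - 201.75.191.255) -> ge-0/0/3
  201.75.136.0/21 (201.75.136.0 - 201.75.143.255) -> ge-0/0/9
More-specific entries that do NOT match:
  201.75.139.48/28 (201.75.139.48 - 201.75.139.63) does not contain 201.75.139.42
  201.75.138.32/28 (201.75.138.32 - 201.75.138.47) does not contain 201.75.139.42
  201.75.139.128/25 (201.75.139.128 - 201.75.139.255) does not contain 201.75.139.42
  201.75.140.0/22 (201.75.140.0 - 201.75.143.255) does not contain 201.75.139.42
Longest matching prefix is /21 -> interface ge-0/0/9.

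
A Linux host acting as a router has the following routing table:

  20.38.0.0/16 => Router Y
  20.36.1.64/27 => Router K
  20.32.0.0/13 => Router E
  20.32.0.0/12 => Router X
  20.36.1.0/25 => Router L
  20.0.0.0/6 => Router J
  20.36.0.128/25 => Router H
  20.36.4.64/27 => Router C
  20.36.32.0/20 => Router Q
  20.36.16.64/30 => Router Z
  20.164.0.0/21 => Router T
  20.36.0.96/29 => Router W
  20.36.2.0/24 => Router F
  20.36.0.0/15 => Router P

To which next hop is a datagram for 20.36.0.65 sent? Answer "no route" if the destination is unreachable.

Router P

Routes whose prefix contains 20.36.0.65:
  20.0.0.0/6 (20.0.0.0 - 23.255.255.255) -> Router J
  20.32.0.0/12 (20.32.0.0 - 20.47.255.255) -> Router X
  20.32.0.0/13 (20.32.0.0 - 20.39.255.255) -> Router E
  20.36.0.0/15 (20.36.0.0 - 20.37.255.255) -> Router P
More-specific entries that do NOT match:
  20.36.16.64/30 (20.36.16.64 - 20.36.16.67) does not contain 20.36.0.65
  20.36.0.96/29 (20.36.0.96 - 20.36.0.103) does not contain 20.36.0.65
  20.36.1.64/27 (20.36.1.64 - 20.36.1.95) does not contain 20.36.0.65
  20.36.4.64/27 (20.36.4.64 - 20.36.4.95) does not contain 20.36.0.65
  20.36.1.0/25 (20.36.1.0 - 20.36.1.127) does not contain 20.36.0.65
  20.36.0.128/25 (20.36.0.128 - 20.36.0.255) does not contain 20.36.0.65
  20.36.2.0/24 (20.36.2.0 - 20.36.2.255) does not contain 20.36.0.65
  20.164.0.0/21 (20.164.0.0 - 20.164.7.255) does not contain 20.36.0.65
  20.36.32.0/20 (20.36.32.0 - 20.36.47.255) does not contain 20.36.0.65
  20.38.0.0/16 (20.38.0.0 - 20.38.255.255) does not contain 20.36.0.65
Longest matching prefix is /15 -> next hop Router P.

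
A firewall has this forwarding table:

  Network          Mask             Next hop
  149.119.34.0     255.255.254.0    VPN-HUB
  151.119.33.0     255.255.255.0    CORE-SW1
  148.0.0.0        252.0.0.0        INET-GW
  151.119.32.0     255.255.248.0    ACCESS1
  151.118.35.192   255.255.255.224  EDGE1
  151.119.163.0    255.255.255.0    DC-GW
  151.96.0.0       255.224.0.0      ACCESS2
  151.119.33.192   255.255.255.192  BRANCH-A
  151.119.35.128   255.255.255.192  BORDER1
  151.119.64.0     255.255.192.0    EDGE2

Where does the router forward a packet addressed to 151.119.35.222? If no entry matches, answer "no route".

Routes whose prefix contains 151.119.35.222:
  148.0.0.0/6 (148.0.0.0 - 151.255.255.255) -> INET-GW
  151.96.0.0/11 (151.96.0.0 - 151.127.255.255) -> ACCESS2
  151.119.32.0/21 (151.119.32.0 - 151.119.39.255) -> ACCESS1
More-specific entries that do NOT match:
  151.118.35.192/27 (151.118.35.192 - 151.118.35.223) does not contain 151.119.35.222
  151.119.33.192/26 (151.119.33.192 - 151.119.33.255) does not contain 151.119.35.222
  151.119.35.128/26 (151.119.35.128 - 151.119.35.191) does not contain 151.119.35.222
  151.119.33.0/24 (151.119.33.0 - 151.119.33.255) does not contain 151.119.35.222
  151.119.163.0/24 (151.119.163.0 - 151.119.163.255) does not contain 151.119.35.222
  149.119.34.0/23 (149.119.34.0 - 149.119.35.255) does not contain 151.119.35.222
Longest matching prefix is /21 -> next hop ACCESS1.

ACCESS1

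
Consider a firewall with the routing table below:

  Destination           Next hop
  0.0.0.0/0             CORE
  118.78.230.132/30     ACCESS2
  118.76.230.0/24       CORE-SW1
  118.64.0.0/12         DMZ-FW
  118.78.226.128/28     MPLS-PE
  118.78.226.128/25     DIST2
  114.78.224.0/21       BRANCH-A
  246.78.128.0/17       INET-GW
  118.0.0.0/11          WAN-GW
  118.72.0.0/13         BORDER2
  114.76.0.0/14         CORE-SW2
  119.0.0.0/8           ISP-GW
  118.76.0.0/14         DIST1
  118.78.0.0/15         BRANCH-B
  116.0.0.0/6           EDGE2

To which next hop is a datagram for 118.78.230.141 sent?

Routes whose prefix contains 118.78.230.141:
  0.0.0.0/0 (default, matches everything) -> CORE
  116.0.0.0/6 (116.0.0.0 - 119.255.255.255) -> EDGE2
  118.64.0.0/12 (118.64.0.0 - 118.79.255.255) -> DMZ-FW
  118.72.0.0/13 (118.72.0.0 - 118.79.255.255) -> BORDER2
  118.76.0.0/14 (118.76.0.0 - 118.79.255.255) -> DIST1
  118.78.0.0/15 (118.78.0.0 - 118.79.255.255) -> BRANCH-B
More-specific entries that do NOT match:
  118.78.230.132/30 (118.78.230.132 - 118.78.230.135) does not contain 118.78.230.141
  118.78.226.128/28 (118.78.226.128 - 118.78.226.143) does not contain 118.78.230.141
  118.78.226.128/25 (118.78.226.128 - 118.78.226.255) does not contain 118.78.230.141
  118.76.230.0/24 (118.76.230.0 - 118.76.230.255) does not contain 118.78.230.141
  114.78.224.0/21 (114.78.224.0 - 114.78.231.255) does not contain 118.78.230.141
  246.78.128.0/17 (246.78.128.0 - 246.78.255.255) does not contain 118.78.230.141
Longest matching prefix is /15 -> next hop BRANCH-B.

BRANCH-B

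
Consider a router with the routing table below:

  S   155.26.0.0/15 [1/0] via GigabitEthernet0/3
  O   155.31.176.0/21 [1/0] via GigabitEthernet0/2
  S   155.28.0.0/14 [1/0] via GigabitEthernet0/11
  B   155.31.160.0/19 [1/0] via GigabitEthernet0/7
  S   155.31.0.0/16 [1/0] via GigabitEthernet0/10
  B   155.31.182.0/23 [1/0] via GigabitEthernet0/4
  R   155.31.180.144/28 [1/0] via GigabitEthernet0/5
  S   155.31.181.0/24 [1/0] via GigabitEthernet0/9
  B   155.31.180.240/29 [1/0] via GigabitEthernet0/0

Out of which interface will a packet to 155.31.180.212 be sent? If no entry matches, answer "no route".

Routes whose prefix contains 155.31.180.212:
  155.28.0.0/14 (155.28.0.0 - 155.31.255.255) -> GigabitEthernet0/11
  155.31.0.0/16 (155.31.0.0 - 155.31.255.255) -> GigabitEthernet0/10
  155.31.160.0/19 (155.31.160.0 - 155.31.191.255) -> GigabitEthernet0/7
  155.31.176.0/21 (155.31.176.0 - 155.31.183.255) -> GigabitEthernet0/2
More-specific entries that do NOT match:
  155.31.180.240/29 (155.31.180.240 - 155.31.180.247) does not contain 155.31.180.212
  155.31.180.144/28 (155.31.180.144 - 155.31.180.159) does not contain 155.31.180.212
  155.31.181.0/24 (155.31.181.0 - 155.31.181.255) does not contain 155.31.180.212
  155.31.182.0/23 (155.31.182.0 - 155.31.183.255) does not contain 155.31.180.212
Longest matching prefix is /21 -> interface GigabitEthernet0/2.

GigabitEthernet0/2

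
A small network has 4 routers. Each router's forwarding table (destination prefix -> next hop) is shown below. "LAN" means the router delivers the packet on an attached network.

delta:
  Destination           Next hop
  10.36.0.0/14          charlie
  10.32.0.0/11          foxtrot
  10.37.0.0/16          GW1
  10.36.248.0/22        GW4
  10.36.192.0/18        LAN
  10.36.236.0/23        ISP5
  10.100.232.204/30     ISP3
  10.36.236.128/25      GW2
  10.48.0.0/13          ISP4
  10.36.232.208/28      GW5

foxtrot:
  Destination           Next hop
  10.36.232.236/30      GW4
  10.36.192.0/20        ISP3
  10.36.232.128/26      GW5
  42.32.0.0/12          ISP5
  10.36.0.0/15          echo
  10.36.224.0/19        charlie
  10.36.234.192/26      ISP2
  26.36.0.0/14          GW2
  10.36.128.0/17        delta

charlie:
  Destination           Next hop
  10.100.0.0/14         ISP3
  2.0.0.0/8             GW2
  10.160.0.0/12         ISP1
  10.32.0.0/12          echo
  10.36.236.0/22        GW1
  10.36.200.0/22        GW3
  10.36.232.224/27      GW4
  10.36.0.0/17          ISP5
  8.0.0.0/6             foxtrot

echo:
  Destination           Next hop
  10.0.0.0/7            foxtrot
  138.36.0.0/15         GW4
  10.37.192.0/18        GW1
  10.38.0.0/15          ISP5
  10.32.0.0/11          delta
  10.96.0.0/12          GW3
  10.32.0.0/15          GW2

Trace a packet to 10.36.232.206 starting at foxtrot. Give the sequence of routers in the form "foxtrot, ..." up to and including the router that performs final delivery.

At foxtrot: longest match for 10.36.232.206 is 10.36.224.0/19 -> charlie
At charlie: longest match for 10.36.232.206 is 10.32.0.0/12 -> echo
At echo: longest match for 10.36.232.206 is 10.32.0.0/11 -> delta
At delta: longest match for 10.36.232.206 is 10.36.192.0/18 -> LAN

foxtrot, charlie, echo, delta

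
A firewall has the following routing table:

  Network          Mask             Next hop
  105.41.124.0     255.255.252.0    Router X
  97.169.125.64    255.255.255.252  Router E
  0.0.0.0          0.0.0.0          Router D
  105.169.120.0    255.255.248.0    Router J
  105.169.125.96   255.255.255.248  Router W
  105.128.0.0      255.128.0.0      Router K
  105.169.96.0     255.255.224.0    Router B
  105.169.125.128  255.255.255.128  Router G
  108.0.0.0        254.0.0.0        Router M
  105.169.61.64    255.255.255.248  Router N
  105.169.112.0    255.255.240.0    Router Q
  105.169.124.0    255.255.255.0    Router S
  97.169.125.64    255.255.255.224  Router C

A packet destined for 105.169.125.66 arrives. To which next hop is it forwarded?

Router J

Routes whose prefix contains 105.169.125.66:
  0.0.0.0/0 (default, matches everything) -> Router D
  105.128.0.0/9 (105.128.0.0 - 105.255.255.255) -> Router K
  105.169.96.0/19 (105.169.96.0 - 105.169.127.255) -> Router B
  105.169.112.0/20 (105.169.112.0 - 105.169.127.255) -> Router Q
  105.169.120.0/21 (105.169.120.0 - 105.169.127.255) -> Router J
More-specific entries that do NOT match:
  97.169.125.64/30 (97.169.125.64 - 97.169.125.67) does not contain 105.169.125.66
  105.169.125.96/29 (105.169.125.96 - 105.169.125.103) does not contain 105.169.125.66
  105.169.61.64/29 (105.169.61.64 - 105.169.61.71) does not contain 105.169.125.66
  97.169.125.64/27 (97.169.125.64 - 97.169.125.95) does not contain 105.169.125.66
  105.169.125.128/25 (105.169.125.128 - 105.169.125.255) does not contain 105.169.125.66
  105.169.124.0/24 (105.169.124.0 - 105.169.124.255) does not contain 105.169.125.66
  105.41.124.0/22 (105.41.124.0 - 105.41.127.255) does not contain 105.169.125.66
Longest matching prefix is /21 -> next hop Router J.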